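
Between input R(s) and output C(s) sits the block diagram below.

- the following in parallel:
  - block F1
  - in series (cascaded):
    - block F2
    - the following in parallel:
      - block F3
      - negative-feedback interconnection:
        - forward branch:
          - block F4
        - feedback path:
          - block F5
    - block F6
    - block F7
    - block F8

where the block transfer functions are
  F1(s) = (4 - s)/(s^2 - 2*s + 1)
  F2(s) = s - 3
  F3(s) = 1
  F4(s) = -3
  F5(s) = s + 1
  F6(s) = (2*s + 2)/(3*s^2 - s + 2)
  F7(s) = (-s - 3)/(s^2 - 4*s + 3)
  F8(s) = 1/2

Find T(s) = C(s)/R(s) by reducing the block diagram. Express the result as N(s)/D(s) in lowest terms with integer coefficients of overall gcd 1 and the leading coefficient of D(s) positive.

1. apply the feedback formula to F4, F5 = 3/(3*s + 2)
2. combine F3, [F4/(1+F4*F5)] in parallel = (3*s + 5)/(3*s + 2)
3. series reduction of F2, (F3+[F4/(1+F4*F5)]), F6, F7, F8 = (-3*s^3 - 17*s^2 - 29*s - 15)/(9*s^4 - 6*s^3 + s^2 - 4)
4. parallel reduction of F1, (F2*(F3+[F4/(1+F4*F5)])*F6*F7*F8) - this is the overall T(s), already in the required normalized form

Answer: (-12*s^4 + 19*s^3 - 4*s^2 + 26*s + 31)/(9*s^5 - 15*s^4 + 7*s^3 - s^2 - 4*s + 4)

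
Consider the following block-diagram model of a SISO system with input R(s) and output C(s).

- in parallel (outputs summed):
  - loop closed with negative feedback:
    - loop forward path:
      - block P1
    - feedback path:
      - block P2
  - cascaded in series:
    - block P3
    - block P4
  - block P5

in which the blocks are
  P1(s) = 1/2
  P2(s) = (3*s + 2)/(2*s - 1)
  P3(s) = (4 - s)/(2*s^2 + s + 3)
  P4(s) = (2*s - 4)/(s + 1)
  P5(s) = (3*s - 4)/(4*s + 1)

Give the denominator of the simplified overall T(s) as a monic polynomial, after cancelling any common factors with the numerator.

The answer is s^5 + 7*s^4/4 + 19*s^3/8 + 2*s^2 + 3*s/8.

Reasoning:
(1) close the feedback loop around P1, P2 gives (2*s - 1)/(7*s)
(2) cascade P3, P4 gives (-2*s^2 + 12*s - 16)/(2*s^3 + 3*s^2 + 4*s + 3)
(3) sum the parallel branches [P1/(1+P1*P2)], (P3*P4), P5 gives (58*s^5 - 29*s^4 + 346*s^3 - 400*s^2 - 206*s - 3)/(56*s^5 + 98*s^4 + 133*s^3 + 112*s^2 + 21*s)
The result of step 3 is T(s) in lowest terms. Its denominator has leading coefficient 56; dividing the denominator through by 56 makes it monic.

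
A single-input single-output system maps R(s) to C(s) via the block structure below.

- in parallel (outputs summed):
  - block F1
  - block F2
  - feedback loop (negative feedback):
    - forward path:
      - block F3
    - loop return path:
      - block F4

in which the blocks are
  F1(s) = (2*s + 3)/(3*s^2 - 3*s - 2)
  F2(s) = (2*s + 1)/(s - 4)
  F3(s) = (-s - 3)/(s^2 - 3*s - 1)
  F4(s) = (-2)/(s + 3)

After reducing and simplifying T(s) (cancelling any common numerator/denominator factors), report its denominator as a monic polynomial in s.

(1) reduce the feedback loop with forward F3 and return F4 -> (-s - 3)/(s^2 - 3*s + 1)
(2) sum the parallel branches F1, F2, [F3/(1+F3*F4)] -> (6*s^5 - 22*s^4 + 3*s^3 + 56*s^2 - 8*s - 38)/(3*s^5 - 24*s^4 + 58*s^3 - 37*s^2 - 14*s + 8)
No further cancellation is possible in the step-2 result, so that is T(s). Its denominator becomes monic after dividing by the leading coefficient 3.

Final answer: s^5 - 8*s^4 + 58*s^3/3 - 37*s^2/3 - 14*s/3 + 8/3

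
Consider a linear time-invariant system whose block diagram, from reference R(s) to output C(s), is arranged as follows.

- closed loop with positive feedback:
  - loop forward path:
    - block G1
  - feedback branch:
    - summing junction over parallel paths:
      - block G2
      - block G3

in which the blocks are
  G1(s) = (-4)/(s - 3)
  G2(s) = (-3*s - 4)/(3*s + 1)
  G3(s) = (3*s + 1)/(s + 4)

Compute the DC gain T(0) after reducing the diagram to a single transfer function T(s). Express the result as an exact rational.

The answer is 2/9.

Reasoning:
(1) add G2, G3 (parallel); result (6*s^2 - 10*s - 15)/(3*s^2 + 13*s + 4)
(2) collapse the loop (G1 forward, (G2+G3) return); result (-12*s^2 - 52*s - 16)/(3*s^3 + 28*s^2 - 75*s - 72)
Step 2 gives the overall T(s). Then T(0) = -16/(-72) = 2/9.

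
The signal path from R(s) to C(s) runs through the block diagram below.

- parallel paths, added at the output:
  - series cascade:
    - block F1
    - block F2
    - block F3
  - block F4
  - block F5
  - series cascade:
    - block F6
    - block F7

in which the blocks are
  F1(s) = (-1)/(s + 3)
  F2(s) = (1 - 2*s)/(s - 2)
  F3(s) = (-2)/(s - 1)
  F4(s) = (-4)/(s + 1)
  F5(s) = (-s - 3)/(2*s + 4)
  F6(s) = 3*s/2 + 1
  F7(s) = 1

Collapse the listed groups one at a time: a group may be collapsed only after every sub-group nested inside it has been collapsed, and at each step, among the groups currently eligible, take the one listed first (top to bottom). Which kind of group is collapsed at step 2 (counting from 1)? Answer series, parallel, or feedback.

Step 1: multiply F1, F2, F3 (series)
Step 2: reduce the series chain F6, F7
Step 3: sum the parallel branches (F1*F2*F3), F4, F5, (F6*F7)
The group at step 2 is a series group.

Therefore the answer is series.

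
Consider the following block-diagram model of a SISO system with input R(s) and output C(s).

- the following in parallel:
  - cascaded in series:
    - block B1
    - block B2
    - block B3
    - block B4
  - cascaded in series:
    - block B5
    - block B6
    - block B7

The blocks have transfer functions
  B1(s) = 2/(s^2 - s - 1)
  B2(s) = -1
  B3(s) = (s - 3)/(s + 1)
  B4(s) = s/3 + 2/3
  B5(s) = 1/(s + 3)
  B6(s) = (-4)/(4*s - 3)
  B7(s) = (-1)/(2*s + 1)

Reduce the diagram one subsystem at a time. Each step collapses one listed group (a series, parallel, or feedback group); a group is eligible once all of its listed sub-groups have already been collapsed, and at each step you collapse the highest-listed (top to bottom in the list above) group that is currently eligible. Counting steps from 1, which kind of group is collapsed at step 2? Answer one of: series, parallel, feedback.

The answer is series.

Reasoning:
Step 1. cascade B1, B2, B3, B4
Step 2. multiply B5, B6, B7 (series)
Step 3. parallel reduction of (B1*B2*B3*B4), (B5*B6*B7)
At step 2 the group reduced is series.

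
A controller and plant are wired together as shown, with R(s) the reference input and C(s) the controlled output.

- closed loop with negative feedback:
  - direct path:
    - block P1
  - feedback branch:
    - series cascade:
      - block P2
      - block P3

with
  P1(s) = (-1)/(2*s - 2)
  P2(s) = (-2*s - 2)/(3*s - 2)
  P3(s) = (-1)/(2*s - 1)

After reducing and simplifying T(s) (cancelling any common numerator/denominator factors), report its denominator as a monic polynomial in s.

1. reduce the series chain P2, P3; result (2*s + 2)/(6*s^2 - 7*s + 2)
2. feedback reduction of P1, (P2*P3); result (-6*s^2 + 7*s - 2)/(12*s^3 - 26*s^2 + 16*s - 6)
Step 2 gives the fully reduced T(s), with no common factor left to cancel. The denominator's leading coefficient is 12, so divide each of its coefficients by 12 to get the monic form.

Answer: s^3 - 13*s^2/6 + 4*s/3 - 1/2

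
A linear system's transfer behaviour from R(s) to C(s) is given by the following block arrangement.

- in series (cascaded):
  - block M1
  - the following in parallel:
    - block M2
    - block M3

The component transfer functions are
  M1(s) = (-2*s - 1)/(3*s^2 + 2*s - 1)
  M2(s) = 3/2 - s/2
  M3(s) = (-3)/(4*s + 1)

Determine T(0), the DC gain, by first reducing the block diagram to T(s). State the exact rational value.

(1) parallel reduction of M2, M3 gives (-4*s^2 + 11*s - 3)/(8*s + 2)
(2) multiply M1, (M2+M3) (series) gives (8*s^3 - 18*s^2 - 5*s + 3)/(24*s^3 + 22*s^2 - 4*s - 2)
Evaluating the step-2 result (the overall T(s)) at s = 0 gives T(0) = 3/(-2) = -3/2.

Therefore the answer is -3/2.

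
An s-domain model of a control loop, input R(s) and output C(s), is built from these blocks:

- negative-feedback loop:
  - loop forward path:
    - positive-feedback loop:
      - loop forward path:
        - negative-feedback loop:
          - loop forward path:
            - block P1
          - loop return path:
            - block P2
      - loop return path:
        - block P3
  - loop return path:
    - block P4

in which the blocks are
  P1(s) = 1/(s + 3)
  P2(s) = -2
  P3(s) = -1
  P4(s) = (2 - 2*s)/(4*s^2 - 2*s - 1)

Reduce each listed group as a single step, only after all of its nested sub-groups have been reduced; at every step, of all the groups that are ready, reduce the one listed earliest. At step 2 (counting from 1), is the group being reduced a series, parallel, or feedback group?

Step 1 - apply the feedback formula to P1, P2
Step 2 - apply the feedback formula to [P1/(1+P1*P2)], P3
Step 3 - collapse the loop ([[P1/(1+P1*P2)]/(1-[P1/(1+P1*P2)]*P3)] forward, P4 return)
At step 2 the group reduced is feedback.

Therefore the answer is feedback.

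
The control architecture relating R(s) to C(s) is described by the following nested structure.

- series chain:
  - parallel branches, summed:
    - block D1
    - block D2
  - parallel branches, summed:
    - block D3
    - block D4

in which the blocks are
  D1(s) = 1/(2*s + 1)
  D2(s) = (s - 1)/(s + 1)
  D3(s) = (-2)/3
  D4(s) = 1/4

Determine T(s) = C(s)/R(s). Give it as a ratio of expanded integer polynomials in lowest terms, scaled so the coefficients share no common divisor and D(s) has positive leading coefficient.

First reduce the diagram to T(s).

(1) reduce the parallel group D1, D2, giving (2*s^2)/(2*s^2 + 3*s + 1)
(2) sum the parallel branches D3, D4, giving (-5)/12
(3) cascade (D1+D2), (D3+D4): this yields T(s), and no further normalization is needed

Answer: (-5*s^2)/(12*s^2 + 18*s + 6)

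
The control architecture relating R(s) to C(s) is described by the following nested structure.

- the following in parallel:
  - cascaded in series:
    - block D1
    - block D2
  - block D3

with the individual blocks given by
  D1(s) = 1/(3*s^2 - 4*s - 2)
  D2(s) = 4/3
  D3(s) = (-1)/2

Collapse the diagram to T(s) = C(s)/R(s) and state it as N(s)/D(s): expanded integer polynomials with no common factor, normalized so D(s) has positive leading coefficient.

First reduce the diagram to T(s).

Step 1 - reduce the series chain D1, D2 -> 4/(9*s^2 - 12*s - 6)
Step 2 - parallel reduction of (D1*D2), D3: this yields T(s), and no further normalization is needed

Answer: (-9*s^2 + 12*s + 14)/(18*s^2 - 24*s - 12)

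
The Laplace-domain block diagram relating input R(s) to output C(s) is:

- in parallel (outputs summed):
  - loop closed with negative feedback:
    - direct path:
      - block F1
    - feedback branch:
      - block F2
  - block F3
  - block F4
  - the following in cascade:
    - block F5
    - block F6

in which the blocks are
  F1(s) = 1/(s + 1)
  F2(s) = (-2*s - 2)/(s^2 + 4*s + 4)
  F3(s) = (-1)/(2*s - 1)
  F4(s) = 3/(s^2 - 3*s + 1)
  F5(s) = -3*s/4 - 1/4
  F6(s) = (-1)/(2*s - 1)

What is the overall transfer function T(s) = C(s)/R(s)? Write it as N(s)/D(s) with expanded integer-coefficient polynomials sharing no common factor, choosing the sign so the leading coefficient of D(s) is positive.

The answer is (3*s^6 + 11*s^5 - 2*s^4 + 39*s^3 + 81*s^2 + 46*s - 46)/(8*s^6 + 12*s^5 - 72*s^4 - 56*s^3 + 44*s^2 + 16*s - 8).

Reasoning:
Step 1: collapse the loop (F1 forward, F2 return) gives (s^2 + 4*s + 4)/(s^3 + 5*s^2 + 6*s + 2)
Step 2: combine F5, F6 in series gives (3*s + 1)/(8*s - 4)
Step 3: combine [F1/(1+F1*F2)], F3, F4, (F5*F6) in parallel - this is the overall T(s), already in the required normalized form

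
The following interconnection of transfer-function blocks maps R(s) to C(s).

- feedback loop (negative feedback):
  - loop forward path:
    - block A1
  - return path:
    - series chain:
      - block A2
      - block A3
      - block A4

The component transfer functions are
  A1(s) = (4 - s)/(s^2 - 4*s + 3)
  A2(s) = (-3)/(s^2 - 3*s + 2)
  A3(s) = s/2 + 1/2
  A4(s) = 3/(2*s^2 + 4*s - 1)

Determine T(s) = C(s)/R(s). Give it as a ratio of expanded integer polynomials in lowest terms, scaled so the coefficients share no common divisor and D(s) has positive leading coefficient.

Reducing step by step:

1. combine A2, A3, A4 in series gives (-9*s - 9)/(4*s^4 - 4*s^3 - 18*s^2 + 22*s - 4)
2. reduce the feedback loop with forward A1 and return (A2*A3*A4) - this is the overall T(s), already in the required normalized form

Answer: (-4*s^5 + 20*s^4 + 2*s^3 - 94*s^2 + 92*s - 16)/(4*s^6 - 20*s^5 + 10*s^4 + 82*s^3 - 137*s^2 + 55*s - 48)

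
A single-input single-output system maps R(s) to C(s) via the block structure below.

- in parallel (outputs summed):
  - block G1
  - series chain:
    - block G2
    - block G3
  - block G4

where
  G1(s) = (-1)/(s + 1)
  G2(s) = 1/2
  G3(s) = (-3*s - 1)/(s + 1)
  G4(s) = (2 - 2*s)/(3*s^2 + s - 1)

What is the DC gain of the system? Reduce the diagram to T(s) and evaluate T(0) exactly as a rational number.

[1] series reduction of G2, G3 -> (-3*s - 1)/(2*s + 2)
[2] combine G1, (G2*G3), G4 in parallel -> (-9*s^2 - 7*s + 7)/(6*s^2 + 2*s - 2)
Evaluating the step-2 result (the overall T(s)) at s = 0 gives T(0) = 7/(-2) = -7/2.

Final answer: -7/2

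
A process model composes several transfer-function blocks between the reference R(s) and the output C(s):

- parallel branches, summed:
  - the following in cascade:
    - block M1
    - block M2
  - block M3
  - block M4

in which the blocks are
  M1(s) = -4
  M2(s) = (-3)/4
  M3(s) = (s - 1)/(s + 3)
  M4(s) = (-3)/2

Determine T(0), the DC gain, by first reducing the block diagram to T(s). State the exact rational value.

The answer is 7/6.

Reasoning:
Step 1: series reduction of M1, M2 = 3
Step 2: parallel reduction of (M1*M2), M3, M4 = (5*s + 7)/(2*s + 6)
That last expression is T(s); at s = 0 only the constant terms survive, so T(0) = 7/6.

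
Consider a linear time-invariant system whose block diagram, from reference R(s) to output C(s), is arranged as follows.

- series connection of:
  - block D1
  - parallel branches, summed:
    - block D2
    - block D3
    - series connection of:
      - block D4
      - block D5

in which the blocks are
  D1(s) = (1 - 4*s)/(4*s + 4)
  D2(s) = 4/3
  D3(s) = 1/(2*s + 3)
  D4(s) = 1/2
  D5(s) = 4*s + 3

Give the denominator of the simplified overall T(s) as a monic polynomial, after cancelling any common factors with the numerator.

Step 1. series reduction of D4, D5 gives 2*s + 3/2
Step 2. parallel reduction of D2, D3, (D4*D5) gives (24*s^2 + 70*s + 57)/(12*s + 18)
Step 3. multiply D1, (D2+D3+(D4*D5)) (series) gives (-96*s^3 - 256*s^2 - 158*s + 57)/(48*s^2 + 120*s + 72)
T(s) is the step-3 result (common factors already cancelled). Leading coefficient of the denominator: 48. Divide through by 48 for the monic polynomial.

Therefore the answer is s^2 + 5*s/2 + 3/2.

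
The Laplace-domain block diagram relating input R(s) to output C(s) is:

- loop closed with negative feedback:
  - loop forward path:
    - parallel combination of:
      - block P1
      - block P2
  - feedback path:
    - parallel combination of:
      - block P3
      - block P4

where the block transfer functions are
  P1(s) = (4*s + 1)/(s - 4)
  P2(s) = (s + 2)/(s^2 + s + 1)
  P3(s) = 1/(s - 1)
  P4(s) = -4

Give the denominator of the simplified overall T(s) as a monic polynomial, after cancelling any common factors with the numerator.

Step 1. combine P1, P2 in parallel -> (4*s^3 + 6*s^2 + 3*s - 7)/(s^3 - 3*s^2 - 3*s - 4)
Step 2. combine P3, P4 in parallel -> (5 - 4*s)/(s - 1)
Step 3. reduce the feedback loop with forward (P1+P2) and return (P3+P4) -> (-4*s^4 - 2*s^3 + 3*s^2 + 10*s - 7)/(15*s^4 + 8*s^3 - 18*s^2 - 42*s + 31)
The result of step 3 is T(s) in lowest terms. Its denominator has leading coefficient 15; dividing the denominator through by 15 makes it monic.

Therefore the answer is s^4 + 8*s^3/15 - 6*s^2/5 - 14*s/5 + 31/15.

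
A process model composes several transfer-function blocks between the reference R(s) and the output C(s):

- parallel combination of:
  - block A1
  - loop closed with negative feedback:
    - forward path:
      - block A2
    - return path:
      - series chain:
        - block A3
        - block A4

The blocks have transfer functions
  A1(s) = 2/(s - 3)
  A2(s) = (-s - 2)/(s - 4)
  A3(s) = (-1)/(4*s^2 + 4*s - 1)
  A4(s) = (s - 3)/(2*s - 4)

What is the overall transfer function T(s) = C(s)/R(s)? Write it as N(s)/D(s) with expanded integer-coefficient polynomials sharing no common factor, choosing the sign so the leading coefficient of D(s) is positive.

Reducing step by step:

1. cascade A3, A4; result (3 - s)/(8*s^3 - 8*s^2 - 18*s + 4)
2. close the feedback loop around A2, (A3*A4); result (-8*s^4 - 8*s^3 + 34*s^2 + 32*s - 8)/(8*s^4 - 40*s^3 + 15*s^2 + 75*s - 22)
3. sum the parallel branches A1, [A2/(1+A2*(A3*A4))], which is the overall transfer function T(s) = C(s)/R(s) in lowest terms

Answer: (-8*s^5 + 32*s^4 - 22*s^3 - 40*s^2 + 46*s - 20)/(8*s^5 - 64*s^4 + 135*s^3 + 30*s^2 - 247*s + 66)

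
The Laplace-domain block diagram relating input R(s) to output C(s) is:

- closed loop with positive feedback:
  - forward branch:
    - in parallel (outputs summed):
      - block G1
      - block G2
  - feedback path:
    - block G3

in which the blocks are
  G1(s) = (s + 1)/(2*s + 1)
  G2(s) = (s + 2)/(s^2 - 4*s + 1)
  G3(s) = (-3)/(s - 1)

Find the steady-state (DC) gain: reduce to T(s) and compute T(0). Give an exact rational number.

First reduce the diagram to T(s).

Step 1. add G1, G2 (parallel) gives (s^3 - s^2 + 2*s + 3)/(2*s^3 - 7*s^2 - 2*s + 1)
Step 2. feedback reduction of (G1+G2), G3 gives (s^4 - 2*s^3 + 3*s^2 + s - 3)/(2*s^4 - 6*s^3 + 2*s^2 + 9*s + 8)
Evaluating the step-2 result (the overall T(s)) at s = 0 gives T(0) = -3/8.

Answer: -3/8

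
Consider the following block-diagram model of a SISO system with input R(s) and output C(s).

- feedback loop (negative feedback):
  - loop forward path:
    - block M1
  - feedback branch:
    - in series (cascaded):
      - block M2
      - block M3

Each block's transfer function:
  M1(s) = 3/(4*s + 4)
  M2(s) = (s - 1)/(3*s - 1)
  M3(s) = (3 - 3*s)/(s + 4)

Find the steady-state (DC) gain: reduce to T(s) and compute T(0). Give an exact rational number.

[1] reduce the series chain M2, M3 = (-3*s^2 + 6*s - 3)/(3*s^2 + 11*s - 4)
[2] feedback reduction of M1, (M2*M3) = (9*s^2 + 33*s - 12)/(12*s^3 + 47*s^2 + 46*s - 25)
The step-2 result is T(s). Setting s = 0: T(0) = -12/(-25) = 12/25.

Therefore the answer is 12/25.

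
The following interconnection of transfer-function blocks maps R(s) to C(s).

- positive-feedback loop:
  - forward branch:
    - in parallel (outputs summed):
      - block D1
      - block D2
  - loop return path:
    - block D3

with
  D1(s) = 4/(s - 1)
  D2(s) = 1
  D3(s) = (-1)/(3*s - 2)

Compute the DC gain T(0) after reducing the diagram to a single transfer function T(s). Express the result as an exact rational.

1. combine D1, D2 in parallel: (s + 3)/(s - 1)
2. collapse the loop ((D1+D2) forward, D3 return): (3*s^2 + 7*s - 6)/(3*s^2 - 4*s + 5)
DC gain: substitute s = 0 into T(s) from step 2: T(0) = -6/5.

Final answer: -6/5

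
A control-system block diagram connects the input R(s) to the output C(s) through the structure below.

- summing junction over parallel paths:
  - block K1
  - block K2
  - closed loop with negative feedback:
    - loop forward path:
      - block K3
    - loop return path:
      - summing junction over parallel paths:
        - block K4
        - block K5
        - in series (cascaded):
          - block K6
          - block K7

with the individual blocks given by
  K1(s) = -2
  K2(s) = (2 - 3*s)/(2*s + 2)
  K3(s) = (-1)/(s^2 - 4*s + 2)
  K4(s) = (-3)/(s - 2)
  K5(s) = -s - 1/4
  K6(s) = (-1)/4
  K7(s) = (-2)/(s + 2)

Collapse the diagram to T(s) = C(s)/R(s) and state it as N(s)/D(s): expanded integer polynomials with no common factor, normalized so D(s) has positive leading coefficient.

Answer: (-28*s^5 + 76*s^4 + 65*s^3 - 400*s^2 - 28*s + 48)/(8*s^5 - 16*s^4 - 38*s^3 + 102*s^2 + 100*s - 16)

Working:
Step 1 - series reduction of K6, K7, giving 1/(2*s + 4)
Step 2 - parallel reduction of K4, K5, (K6*K7), giving (-4*s^3 - s^2 + 6*s - 24)/(4*s^2 - 16)
Step 3 - apply the feedback formula to K3, (K4+K5+(K6*K7)), giving (16 - 4*s^2)/(4*s^4 - 12*s^3 - 7*s^2 + 58*s - 8)
Step 4 - parallel reduction of K1, K2, [K3/(1+K3*(K4+K5+(K6*K7)))]; the result is T(s) itself (integer coefficients, no common factor, positive leading denominator coefficient)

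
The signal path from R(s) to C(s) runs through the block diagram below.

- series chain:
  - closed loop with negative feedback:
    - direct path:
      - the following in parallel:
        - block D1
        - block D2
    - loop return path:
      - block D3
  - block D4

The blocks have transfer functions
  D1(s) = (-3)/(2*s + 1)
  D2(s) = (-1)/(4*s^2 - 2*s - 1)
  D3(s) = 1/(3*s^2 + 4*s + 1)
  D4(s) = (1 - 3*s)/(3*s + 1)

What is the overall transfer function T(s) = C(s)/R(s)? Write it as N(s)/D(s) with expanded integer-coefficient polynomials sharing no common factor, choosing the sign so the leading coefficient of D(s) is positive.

Step 1. add D1, D2 (parallel): (-12*s^2 + 4*s + 2)/(8*s^3 - 4*s - 1)
Step 2. feedback reduction of (D1+D2), D3: (-36*s^4 - 36*s^3 + 10*s^2 + 12*s + 2)/(24*s^5 + 32*s^4 - 4*s^3 - 31*s^2 - 4*s + 1)
Step 3. multiply [(D1+D2)/(1+(D1+D2)*D3)], D4 (series) - this is the overall T(s), already in the required normalized form

Hence the answer: (36*s^4 + 12*s^3 - 26*s^2 + 2)/(24*s^5 + 32*s^4 - 4*s^3 - 31*s^2 - 4*s + 1)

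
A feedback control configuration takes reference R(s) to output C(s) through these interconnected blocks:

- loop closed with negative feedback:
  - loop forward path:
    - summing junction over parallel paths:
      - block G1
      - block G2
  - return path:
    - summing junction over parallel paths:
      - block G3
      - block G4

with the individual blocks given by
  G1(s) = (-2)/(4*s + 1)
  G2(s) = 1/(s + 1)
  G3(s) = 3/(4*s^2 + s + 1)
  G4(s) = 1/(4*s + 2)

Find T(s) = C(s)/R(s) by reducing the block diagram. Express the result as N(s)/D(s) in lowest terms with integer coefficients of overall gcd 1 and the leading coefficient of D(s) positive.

[1] sum the parallel branches G1, G2: (2*s - 1)/(4*s^2 + 5*s + 1)
[2] sum the parallel branches G3, G4: (4*s^2 + 13*s + 7)/(16*s^3 + 12*s^2 + 6*s + 2)
[3] feedback reduction of (G1+G2), (G3+G4): this yields T(s), and no further normalization is needed

Hence the answer: (32*s^4 + 8*s^3 - 2*s - 2)/(64*s^5 + 128*s^4 + 108*s^3 + 72*s^2 + 17*s - 5)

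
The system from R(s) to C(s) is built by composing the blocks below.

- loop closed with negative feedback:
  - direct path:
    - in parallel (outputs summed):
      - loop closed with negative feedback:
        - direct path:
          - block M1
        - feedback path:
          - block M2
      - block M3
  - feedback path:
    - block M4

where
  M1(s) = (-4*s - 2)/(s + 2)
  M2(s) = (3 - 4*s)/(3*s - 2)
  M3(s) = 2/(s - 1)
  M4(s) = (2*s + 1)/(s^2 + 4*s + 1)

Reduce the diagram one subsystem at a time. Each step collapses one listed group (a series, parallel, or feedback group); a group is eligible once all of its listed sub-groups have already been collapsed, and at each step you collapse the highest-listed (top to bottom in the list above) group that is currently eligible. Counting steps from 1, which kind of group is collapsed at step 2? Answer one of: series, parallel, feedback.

1. close the feedback loop around M1, M2
2. sum the parallel branches [M1/(1+M1*M2)], M3
3. reduce the feedback loop with forward ([M1/(1+M1*M2)]+M3) and return M4
Step 2: parallel.

Answer: parallel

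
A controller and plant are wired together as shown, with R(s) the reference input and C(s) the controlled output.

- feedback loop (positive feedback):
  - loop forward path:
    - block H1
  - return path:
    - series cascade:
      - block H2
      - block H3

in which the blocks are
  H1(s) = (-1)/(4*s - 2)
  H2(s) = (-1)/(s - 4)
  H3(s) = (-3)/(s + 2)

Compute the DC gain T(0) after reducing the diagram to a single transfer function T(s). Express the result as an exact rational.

Step 1. cascade H2, H3 gives 3/(s^2 - 2*s - 8)
Step 2. reduce the feedback loop with forward H1 and return (H2*H3) gives (-s^2 + 2*s + 8)/(4*s^3 - 10*s^2 - 28*s + 19)
DC gain: substitute s = 0 into T(s) from step 2: T(0) = 8/19.

Final answer: 8/19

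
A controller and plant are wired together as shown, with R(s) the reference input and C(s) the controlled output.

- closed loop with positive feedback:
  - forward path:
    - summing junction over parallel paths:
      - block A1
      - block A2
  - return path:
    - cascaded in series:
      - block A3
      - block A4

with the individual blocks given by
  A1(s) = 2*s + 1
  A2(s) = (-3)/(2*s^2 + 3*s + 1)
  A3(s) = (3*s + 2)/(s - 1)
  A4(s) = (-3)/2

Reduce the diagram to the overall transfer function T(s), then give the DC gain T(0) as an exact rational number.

[1] sum the parallel branches A1, A2 = (4*s^3 + 8*s^2 + 5*s - 2)/(2*s^2 + 3*s + 1)
[2] series reduction of A3, A4 = (-9*s - 6)/(2*s - 2)
[3] reduce the feedback loop with forward (A1+A2) and return (A3*A4) = (8*s^4 + 8*s^3 - 6*s^2 - 14*s + 4)/(36*s^4 + 100*s^3 + 95*s^2 + 8*s - 14)
DC gain: substitute s = 0 into T(s) from step 3: T(0) = 4/(-14) = -2/7.

Hence the answer: -2/7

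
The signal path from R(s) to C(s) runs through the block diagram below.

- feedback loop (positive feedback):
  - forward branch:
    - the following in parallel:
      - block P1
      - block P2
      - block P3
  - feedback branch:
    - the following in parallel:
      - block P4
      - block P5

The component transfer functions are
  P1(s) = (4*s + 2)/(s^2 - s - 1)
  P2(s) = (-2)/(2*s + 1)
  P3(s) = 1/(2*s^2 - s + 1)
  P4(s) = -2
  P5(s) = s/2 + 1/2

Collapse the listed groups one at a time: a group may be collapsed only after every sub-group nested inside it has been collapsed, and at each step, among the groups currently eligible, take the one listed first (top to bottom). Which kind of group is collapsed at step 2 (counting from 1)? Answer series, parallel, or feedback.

Answer: parallel

Working:
Step 1 - sum the parallel branches P1, P2, P3
Step 2 - combine P4, P5 in parallel
Step 3 - collapse the loop ((P1+P2+P3) forward, (P4+P5) return)
Step 2 collapses a parallel group.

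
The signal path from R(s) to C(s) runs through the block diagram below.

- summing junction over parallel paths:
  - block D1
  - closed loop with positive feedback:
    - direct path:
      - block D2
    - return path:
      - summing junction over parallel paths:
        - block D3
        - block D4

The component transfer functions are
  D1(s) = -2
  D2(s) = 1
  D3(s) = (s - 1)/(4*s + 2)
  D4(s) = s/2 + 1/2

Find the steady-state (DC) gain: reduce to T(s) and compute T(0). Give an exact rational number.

Reducing step by step:

Step 1. parallel reduction of D3, D4: (s^2 + 2*s)/(2*s + 1)
Step 2. feedback reduction of D2, (D3+D4): (-2*s - 1)/(s^2 - 1)
Step 3. parallel reduction of D1, [D2/(1-D2*(D3+D4))]: (-2*s^2 - 2*s + 1)/(s^2 - 1)
The step-3 result is T(s). Setting s = 0: T(0) = 1/(-1) = -1.

Answer: -1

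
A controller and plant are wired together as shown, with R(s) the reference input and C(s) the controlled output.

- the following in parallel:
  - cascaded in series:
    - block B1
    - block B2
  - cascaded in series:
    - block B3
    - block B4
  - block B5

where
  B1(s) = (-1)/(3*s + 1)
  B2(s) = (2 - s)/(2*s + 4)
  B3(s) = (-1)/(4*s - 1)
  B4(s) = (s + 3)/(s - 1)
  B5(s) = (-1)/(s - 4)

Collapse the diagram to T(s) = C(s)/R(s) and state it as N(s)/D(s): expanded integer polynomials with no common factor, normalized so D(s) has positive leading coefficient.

(1) series reduction of B1, B2, giving (s - 2)/(6*s^2 + 14*s + 4)
(2) combine B3, B4 in series, giving (-s - 3)/(4*s^2 - 5*s + 1)
(3) reduce the parallel group (B1*B2), (B3*B4), B5 - this is the overall T(s), already in the required normalized form

Therefore the answer is (-26*s^4 - 63*s^3 + 193*s^2 + 132*s + 52)/(24*s^5 - 70*s^4 - 152*s^3 + 186*s^2 + 28*s - 16).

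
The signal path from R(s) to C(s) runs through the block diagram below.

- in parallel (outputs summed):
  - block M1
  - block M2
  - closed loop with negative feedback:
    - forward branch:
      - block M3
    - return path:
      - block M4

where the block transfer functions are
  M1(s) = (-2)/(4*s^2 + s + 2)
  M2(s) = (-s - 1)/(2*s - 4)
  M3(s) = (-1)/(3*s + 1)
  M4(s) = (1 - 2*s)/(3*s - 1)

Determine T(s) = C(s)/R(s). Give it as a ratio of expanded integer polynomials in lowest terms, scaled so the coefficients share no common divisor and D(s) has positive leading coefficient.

The answer is (-36*s^5 - 77*s^4 - 15*s^3 + 36*s^2 + 50*s - 20)/(72*s^5 - 110*s^4 - 44*s^3 - 44*s^2 - 16*s + 16).

Reasoning:
Step 1. apply the feedback formula to M3, M4, giving (1 - 3*s)/(9*s^2 + 2*s - 2)
Step 2. sum the parallel branches M1, M2, [M3/(1+M3*M4)], giving the overall T(s)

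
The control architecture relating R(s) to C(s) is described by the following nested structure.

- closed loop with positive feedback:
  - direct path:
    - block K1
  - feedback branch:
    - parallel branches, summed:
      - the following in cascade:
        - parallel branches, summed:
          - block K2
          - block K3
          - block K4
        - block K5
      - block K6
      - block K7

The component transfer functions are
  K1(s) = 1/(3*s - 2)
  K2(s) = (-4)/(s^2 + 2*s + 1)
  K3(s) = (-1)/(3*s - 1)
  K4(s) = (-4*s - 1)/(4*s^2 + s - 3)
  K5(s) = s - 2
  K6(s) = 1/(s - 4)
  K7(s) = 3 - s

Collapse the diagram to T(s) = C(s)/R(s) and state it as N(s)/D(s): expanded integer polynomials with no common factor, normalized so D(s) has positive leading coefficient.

[1] parallel reduction of K2, K3, K4 -> (-16*s^3 - 64*s^2 + 56*s - 8)/(12*s^4 + 11*s^3 - 11*s^2 - 7*s + 3)
[2] reduce the series chain (K2+K3+K4), K5 -> (-16*s^4 - 32*s^3 + 184*s^2 - 120*s + 16)/(12*s^4 + 11*s^3 - 11*s^2 - 7*s + 3)
[3] sum the parallel branches ((K2+K3+K4)*K5), K6, K7 -> (-12*s^6 + 57*s^5 - 12*s^4 + 121*s^3 - 787*s^2 + 594*s - 97)/(12*s^5 - 37*s^4 - 55*s^3 + 37*s^2 + 31*s - 12)
[4] collapse the loop (K1 forward, (((K2+K3+K4)*K5)+K6+K7) return): this yields T(s), and no further normalization is needed

Final answer: (12*s^5 - 37*s^4 - 55*s^3 + 37*s^2 + 31*s - 12)/(48*s^6 - 192*s^5 - 79*s^4 + 100*s^3 + 806*s^2 - 692*s + 121)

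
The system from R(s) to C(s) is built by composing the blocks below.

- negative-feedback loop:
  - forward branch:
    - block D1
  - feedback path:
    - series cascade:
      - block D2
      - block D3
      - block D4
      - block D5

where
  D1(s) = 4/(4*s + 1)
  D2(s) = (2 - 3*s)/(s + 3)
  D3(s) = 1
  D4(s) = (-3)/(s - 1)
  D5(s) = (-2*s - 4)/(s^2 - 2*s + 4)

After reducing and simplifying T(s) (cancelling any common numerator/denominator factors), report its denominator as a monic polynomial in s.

Answer: s^5 + s^4/4 - 3*s^3 - 19*s^2/4 - 65*s/2 + 21

Working:
Step 1 - multiply D2, D3, D4, D5 (series), giving (-18*s^2 - 24*s + 24)/(s^4 - 3*s^2 + 14*s - 12)
Step 2 - feedback reduction of D1, (D2*D3*D4*D5), giving (4*s^4 - 12*s^2 + 56*s - 48)/(4*s^5 + s^4 - 12*s^3 - 19*s^2 - 130*s + 84)
No further cancellation is possible in the step-2 result, so that is T(s). Its denominator becomes monic after dividing by the leading coefficient 4.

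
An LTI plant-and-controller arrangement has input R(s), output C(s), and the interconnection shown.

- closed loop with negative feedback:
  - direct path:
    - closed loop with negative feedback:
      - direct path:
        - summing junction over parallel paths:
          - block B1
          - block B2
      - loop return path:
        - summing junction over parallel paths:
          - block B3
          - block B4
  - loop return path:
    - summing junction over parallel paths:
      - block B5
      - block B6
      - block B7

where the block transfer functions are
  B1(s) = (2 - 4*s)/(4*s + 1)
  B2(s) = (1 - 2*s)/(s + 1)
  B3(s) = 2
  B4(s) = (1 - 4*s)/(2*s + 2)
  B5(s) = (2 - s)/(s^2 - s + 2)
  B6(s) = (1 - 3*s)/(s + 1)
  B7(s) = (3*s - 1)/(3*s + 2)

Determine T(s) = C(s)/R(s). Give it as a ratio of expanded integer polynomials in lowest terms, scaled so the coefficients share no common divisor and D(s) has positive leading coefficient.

1. add B1, B2 (parallel): (3 - 12*s^2)/(4*s^2 + 5*s + 1)
2. combine B3, B4 in parallel: 5/(2*s + 2)
3. apply the feedback formula to (B1+B2), (B3+B4): (-24*s^3 - 24*s^2 + 6*s + 6)/(8*s^3 - 42*s^2 + 12*s + 17)
4. combine B5, B6, B7 in parallel: (-6*s^4 + 2*s^3 - 9*s^2 + 5*s + 6)/(3*s^4 + 2*s^3 + 3*s^2 + 8*s + 4)
5. close the feedback loop around [(B1+B2)/(1+(B1+B2)*(B3+B4))], (B5+B6+B7), giving the overall T(s)

Final answer: (-72*s^6 - 48*s^5 - 54*s^4 - 180*s^3 - 78*s^2 + 48*s + 24)/(168*s^6 - 182*s^5 + 290*s^4 - 205*s^3 - 335*s^2 + 146*s + 104)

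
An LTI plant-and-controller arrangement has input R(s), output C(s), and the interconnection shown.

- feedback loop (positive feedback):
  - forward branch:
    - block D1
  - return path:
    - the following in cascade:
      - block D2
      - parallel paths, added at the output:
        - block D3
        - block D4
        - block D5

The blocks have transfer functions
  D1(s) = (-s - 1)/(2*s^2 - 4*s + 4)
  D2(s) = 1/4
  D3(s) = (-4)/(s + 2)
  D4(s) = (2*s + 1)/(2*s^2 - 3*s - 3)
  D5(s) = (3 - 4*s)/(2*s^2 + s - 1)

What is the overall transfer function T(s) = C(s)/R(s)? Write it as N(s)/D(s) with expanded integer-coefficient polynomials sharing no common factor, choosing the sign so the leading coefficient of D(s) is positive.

Reducing step by step:

1. parallel reduction of D3, D4, D5 -> (-20*s^4 + 30*s^3 + 90*s^2 - 6*s - 32)/(4*s^5 + 4*s^4 - 19*s^3 - 22*s^2 + 3*s + 6)
2. cascade D2, (D3+D4+D5) -> (-10*s^4 + 15*s^3 + 45*s^2 - 3*s - 16)/(8*s^5 + 8*s^4 - 38*s^3 - 44*s^2 + 6*s + 12)
3. reduce the feedback loop with forward D1 and return (D2*(D3+D4+D5)) - this is the overall T(s), already in the required normalized form

Answer: (-8*s^5 - 8*s^4 + 38*s^3 + 44*s^2 - 6*s - 12)/(16*s^6 - 32*s^5 - 54*s^4 + 155*s^3 - 59*s^2 - 75*s + 32)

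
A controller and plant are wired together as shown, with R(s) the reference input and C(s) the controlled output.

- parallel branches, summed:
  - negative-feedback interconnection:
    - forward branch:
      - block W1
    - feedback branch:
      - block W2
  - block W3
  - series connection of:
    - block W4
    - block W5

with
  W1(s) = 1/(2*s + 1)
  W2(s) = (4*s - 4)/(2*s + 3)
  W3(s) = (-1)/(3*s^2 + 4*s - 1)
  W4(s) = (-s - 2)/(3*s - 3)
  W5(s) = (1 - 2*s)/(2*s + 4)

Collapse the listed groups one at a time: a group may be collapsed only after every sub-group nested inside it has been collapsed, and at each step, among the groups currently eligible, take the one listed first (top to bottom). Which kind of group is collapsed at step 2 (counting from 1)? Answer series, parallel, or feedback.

[1] collapse the loop (W1 forward, W2 return)
[2] combine W4, W5 in series
[3] combine [W1/(1+W1*W2)], W3, (W4*W5) in parallel
At step 2 the group reduced is series.

Hence the answer: series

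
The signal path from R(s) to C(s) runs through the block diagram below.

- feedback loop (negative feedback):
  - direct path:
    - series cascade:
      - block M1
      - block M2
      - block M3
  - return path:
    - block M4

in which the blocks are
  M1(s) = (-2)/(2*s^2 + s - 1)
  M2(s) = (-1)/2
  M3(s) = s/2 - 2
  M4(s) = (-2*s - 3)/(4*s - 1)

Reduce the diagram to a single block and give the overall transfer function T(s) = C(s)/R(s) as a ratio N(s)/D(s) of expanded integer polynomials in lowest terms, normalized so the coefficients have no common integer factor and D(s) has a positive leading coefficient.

Reducing step by step:

Step 1. multiply M1, M2, M3 (series) gives (s - 4)/(4*s^2 + 2*s - 2)
Step 2. reduce the feedback loop with forward (M1*M2*M3) and return M4; the result is T(s) itself (integer coefficients, no common factor, positive leading denominator coefficient)

Answer: (4*s^2 - 17*s + 4)/(16*s^3 + 2*s^2 - 5*s + 14)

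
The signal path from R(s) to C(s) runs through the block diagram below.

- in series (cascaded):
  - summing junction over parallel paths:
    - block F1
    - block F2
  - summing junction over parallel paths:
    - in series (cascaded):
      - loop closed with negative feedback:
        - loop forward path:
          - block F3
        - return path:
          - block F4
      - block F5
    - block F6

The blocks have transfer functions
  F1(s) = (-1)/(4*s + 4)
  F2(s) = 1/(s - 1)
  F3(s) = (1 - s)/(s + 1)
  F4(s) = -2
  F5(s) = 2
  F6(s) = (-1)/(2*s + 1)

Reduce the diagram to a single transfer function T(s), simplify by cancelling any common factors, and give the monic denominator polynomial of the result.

The answer is s^3 - 5*s^2/6 - s/3 + 1/6.

Reasoning:
Step 1 - parallel reduction of F1, F2, giving (3*s + 5)/(4*s^2 - 4)
Step 2 - reduce the feedback loop with forward F3 and return F4, giving (1 - s)/(3*s - 1)
Step 3 - series reduction of [F3/(1+F3*F4)], F5, giving (2 - 2*s)/(3*s - 1)
Step 4 - sum the parallel branches ([F3/(1+F3*F4)]*F5), F6, giving (-4*s^2 - s + 3)/(6*s^2 + s - 1)
Step 5 - combine (F1+F2), (([F3/(1+F3*F4)]*F5)+F6) in series, giving (-12*s^2 - 11*s + 15)/(24*s^3 - 20*s^2 - 8*s + 4)
The result of step 5 is T(s) in lowest terms. Its denominator has leading coefficient 24; dividing the denominator through by 24 makes it monic.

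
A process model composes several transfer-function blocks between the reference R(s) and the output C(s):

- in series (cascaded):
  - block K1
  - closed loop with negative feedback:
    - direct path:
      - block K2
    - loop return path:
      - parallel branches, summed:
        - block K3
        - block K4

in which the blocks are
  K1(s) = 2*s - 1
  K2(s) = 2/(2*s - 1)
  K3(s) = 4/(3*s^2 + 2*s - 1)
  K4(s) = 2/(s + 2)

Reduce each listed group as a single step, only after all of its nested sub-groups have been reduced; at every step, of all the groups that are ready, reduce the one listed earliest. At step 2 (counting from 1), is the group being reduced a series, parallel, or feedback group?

Answer: feedback

Working:
Step 1 - add K3, K4 (parallel)
Step 2 - feedback reduction of K2, (K3+K4)
Step 3 - reduce the series chain K1, [K2/(1+K2*(K3+K4))]
At step 2 the group reduced is feedback.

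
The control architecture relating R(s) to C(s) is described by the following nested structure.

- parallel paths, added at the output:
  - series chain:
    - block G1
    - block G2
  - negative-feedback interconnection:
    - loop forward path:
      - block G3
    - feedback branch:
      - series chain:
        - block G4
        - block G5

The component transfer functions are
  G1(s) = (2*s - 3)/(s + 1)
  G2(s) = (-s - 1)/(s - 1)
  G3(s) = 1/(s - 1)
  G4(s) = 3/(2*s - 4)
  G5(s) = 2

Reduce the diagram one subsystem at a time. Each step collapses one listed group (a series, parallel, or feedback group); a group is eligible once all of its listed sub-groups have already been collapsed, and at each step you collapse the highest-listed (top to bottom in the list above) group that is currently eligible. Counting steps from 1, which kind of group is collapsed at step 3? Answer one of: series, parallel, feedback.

Answer: feedback

Working:
1. multiply G1, G2 (series)
2. series reduction of G4, G5
3. reduce the feedback loop with forward G3 and return (G4*G5)
4. parallel reduction of (G1*G2), [G3/(1+G3*(G4*G5))]
At step 3 the group reduced is feedback.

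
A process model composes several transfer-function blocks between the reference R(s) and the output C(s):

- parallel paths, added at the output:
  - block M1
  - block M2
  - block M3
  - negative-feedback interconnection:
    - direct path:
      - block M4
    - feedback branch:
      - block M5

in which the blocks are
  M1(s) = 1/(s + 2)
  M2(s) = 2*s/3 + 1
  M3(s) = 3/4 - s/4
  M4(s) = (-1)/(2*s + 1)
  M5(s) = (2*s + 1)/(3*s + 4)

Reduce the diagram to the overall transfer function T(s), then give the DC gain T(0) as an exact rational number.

Reducing step by step:

[1] reduce the feedback loop with forward M4 and return M5 = (-3*s - 4)/(6*s^2 + 9*s + 3)
[2] sum the parallel branches M1, M2, M3, [M4/(1+M4*M5)] = (10*s^4 + 77*s^3 + 194*s^2 + 153*s + 22)/(24*s^3 + 84*s^2 + 84*s + 24)
Step 2 gives the overall T(s). Then T(0) = 22/24 = 11/12.

Answer: 11/12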